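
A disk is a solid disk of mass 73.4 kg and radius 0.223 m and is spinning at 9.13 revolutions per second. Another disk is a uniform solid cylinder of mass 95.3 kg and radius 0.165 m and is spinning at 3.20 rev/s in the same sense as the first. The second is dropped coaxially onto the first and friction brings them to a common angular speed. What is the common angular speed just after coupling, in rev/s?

|ω_f| ≈ 6.67 rev/s

The coupling torques are internal; angular momentum about the shared axis is conserved.
Moments of inertia: I_A = ½(73.4)(0.223)² = 1.825 kg·m²; I_B = ½(95.3)(0.165)² = 1.297 kg·m².
Taking A's sense as positive: L = (1.825)(9.13) + (1.297)(3.20) = 20.81 kg·m²·rev/s.
Combined I = 1.825 + 1.297 = 3.122 kg·m².
ω_f = L / I = 20.81 / 3.122 = 6.666 rev/s.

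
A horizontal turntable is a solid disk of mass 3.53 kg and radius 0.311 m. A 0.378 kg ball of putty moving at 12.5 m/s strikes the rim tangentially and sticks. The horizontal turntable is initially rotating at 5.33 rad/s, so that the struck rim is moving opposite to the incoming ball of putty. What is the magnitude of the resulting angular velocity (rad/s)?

|ω_f| ≈ 2.70 rad/s

About the axle the impulsive forces during the collision are internal, so angular momentum about that axis is conserved.
I_p = ½(3.53)(0.311)² = 0.1707 kg·m². Taking the sense of the ball of putty's angular momentum as positive, L_{ball} = m v R = (0.378)(12.5)(0.311) = 1.469 kg·m²/s.
L_i = −I_p ω_p + m v R = −(0.1707)(5.33) + 1.469 = 0.5596 kg·m²/s.
After sticking, I_f = I_p + m R² = 0.1707 + (0.378)(0.311)² = 0.2073 kg·m².
ω_f = L_i / I_f = 0.5596 / 0.2073 = 2.700 rad/s.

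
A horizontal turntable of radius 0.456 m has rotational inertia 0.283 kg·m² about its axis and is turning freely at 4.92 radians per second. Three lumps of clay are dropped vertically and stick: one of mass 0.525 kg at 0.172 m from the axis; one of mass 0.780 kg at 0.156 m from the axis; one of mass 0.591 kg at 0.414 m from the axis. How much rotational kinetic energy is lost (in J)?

energy lost ≈ 1.11 J

The added mass arrives with no angular momentum about the axis, and any external torque about the axis is negligible, so the system's angular momentum is conserved.
Added inertia Σmr² = (0.525)(0.172)² + (0.780)(0.156)² + (0.591)(0.414)² = 0.1358 kg·m²; I_f = 0.2830 + 0.1358 = 0.4188 kg·m².
ω_f = I_p ω_i / I_f = (0.2830)(4.92) / 0.4188 = 3.325 rad/s.
KE_i = ½(0.2830)(4.920 rad/s)² = 3.425 J; KE_f = ½(0.4188)(3.325)² = 2.315 J.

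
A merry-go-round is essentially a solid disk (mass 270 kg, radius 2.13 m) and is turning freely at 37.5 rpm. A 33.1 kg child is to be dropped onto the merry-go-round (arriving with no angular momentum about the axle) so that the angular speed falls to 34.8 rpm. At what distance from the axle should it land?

r ≈ 1.20 m

No external torque acts about the axle; L_before = L_after.
I_p = ½(270)(2.13)² = 612.5 kg·m².
I_p ω_i = (I_p + m r²) ω_f ⇒ m r² = I_p(ω_i/ω_f − 1) = 612.5(37.5/34.8 − 1) = 47.52 kg·m².
r = √(47.52/33.1) = 1.198 m.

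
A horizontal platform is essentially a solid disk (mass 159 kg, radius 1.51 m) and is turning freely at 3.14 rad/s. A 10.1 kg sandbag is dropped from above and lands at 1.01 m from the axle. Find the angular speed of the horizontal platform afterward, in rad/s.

No external torque acts about the axle; L_before = L_after.
I_p = ½(159)(1.51)² = 181.3 kg·m².
Added inertia Σmr² = (10.1)(1.01)² = 10.30 kg·m²; I_f = 181.3 + 10.30 = 191.6 kg·m².
ω_f = I_p ω_i / I_f = (181.3)(3.14) / 191.6 = 2.971 rad/s.

ω_f ≈ 2.97 rad/s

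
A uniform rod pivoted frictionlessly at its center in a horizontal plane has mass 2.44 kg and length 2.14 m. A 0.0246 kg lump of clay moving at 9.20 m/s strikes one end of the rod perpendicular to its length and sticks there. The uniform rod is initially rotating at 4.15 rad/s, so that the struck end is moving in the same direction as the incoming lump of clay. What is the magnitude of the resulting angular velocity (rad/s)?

|ω_f| ≈ 4.28 rad/s

About the pivot the impulsive forces during the collision are internal, so angular momentum about that axis is conserved.
I_p = (1/12)(2.44)(2.14)² = 0.9312 kg·m². Taking the sense of the lump of clay's angular momentum as positive, L_{lump} = m v R = (0.0246)(9.20)(2.14/2) = 0.2422 kg·m²/s.
L_i = +I_p ω_p + m v R = +(0.9312)(4.15) + 0.2422 = 4.107 kg·m²/s.
After sticking, I_f = I_p + m R² = 0.9312 + (0.0246)(2.14/2)² = 0.9593 kg·m².
ω_f = L_i / I_f = 4.107 / 0.9593 = 4.281 rad/s.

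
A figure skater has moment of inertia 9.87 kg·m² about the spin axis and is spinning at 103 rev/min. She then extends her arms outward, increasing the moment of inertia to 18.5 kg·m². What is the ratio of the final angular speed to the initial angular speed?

ω₂/ω₁ ≈ 0.534

With no external torque about the axis, L is conserved: I₁ω₁ = I₂ω₂.
ω₂/ω₁ = I₁/I₂ = 9.870 / 18.50 = 0.5335.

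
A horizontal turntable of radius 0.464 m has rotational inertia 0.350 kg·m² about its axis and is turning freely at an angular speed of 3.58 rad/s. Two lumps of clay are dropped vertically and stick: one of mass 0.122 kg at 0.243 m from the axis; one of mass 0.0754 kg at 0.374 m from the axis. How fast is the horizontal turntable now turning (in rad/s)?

The added mass arrives with no angular momentum about the axis, and any external torque about the axis is negligible, so the system's angular momentum is conserved.
Added inertia Σmr² = (0.122)(0.243)² + (0.0754)(0.374)² = 0.01775 kg·m²; I_f = 0.3500 + 0.01775 = 0.3678 kg·m².
ω_f = I_p ω_i / I_f = (0.3500)(3.58) / 0.3678 = 3.407 rad/s.

ω_f ≈ 3.41 rad/s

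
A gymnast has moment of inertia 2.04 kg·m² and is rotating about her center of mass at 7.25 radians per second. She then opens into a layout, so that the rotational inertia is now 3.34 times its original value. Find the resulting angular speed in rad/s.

Angular momentum about the spin axis is conserved since the torque about it is zero.
I₂ = 3.34 × 2.04 = 6.814 kg·m².
ω₂ = I₁ω₁ / I₂ = (2.040)(7.25 rad/s) / (6.814) = 2.171 rad/s.

ω₂ ≈ 2.17 rad/s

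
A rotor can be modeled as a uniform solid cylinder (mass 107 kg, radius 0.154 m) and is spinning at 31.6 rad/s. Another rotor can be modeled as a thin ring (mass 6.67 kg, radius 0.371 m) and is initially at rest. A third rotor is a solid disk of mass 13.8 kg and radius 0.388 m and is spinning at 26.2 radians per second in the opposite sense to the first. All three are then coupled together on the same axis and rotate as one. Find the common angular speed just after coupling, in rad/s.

No external torque acts about the common axis, so total angular momentum is conserved.
Moments of inertia: I_A = ½(107)(0.154)² = 1.269 kg·m²; I_B = (6.67)(0.371)² = 0.9181 kg·m²; I_C = ½(13.8)(0.388)² = 1.039 kg·m².
Taking A's sense as positive: L = (1.269)(31.6) − (1.039)(26.2) = 12.88 kg·m²·rad/s.
Combined I = 1.269 + 0.9181 + 1.039 = 3.226 kg·m².
ω_f = L / I = 12.88 / 3.226 = 3.993 rad/s.

|ω_f| ≈ 3.99 rad/s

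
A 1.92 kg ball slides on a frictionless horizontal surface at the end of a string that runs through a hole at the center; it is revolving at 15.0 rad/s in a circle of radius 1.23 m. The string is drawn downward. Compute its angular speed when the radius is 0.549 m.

ω₂ ≈ 75.3 rad/s

The constraining force is radial, so m r² ω about the center is conserved.
ω₂ = ω₁ (r₁/r₂)² = (15.0)(1.23/0.549)² = 75.29 rad/s.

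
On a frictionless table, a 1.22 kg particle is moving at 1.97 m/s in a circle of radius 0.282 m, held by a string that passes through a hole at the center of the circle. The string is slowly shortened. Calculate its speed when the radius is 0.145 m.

v₂ ≈ 3.83 m/s

Central (radial) force ⇒ zero torque about the center ⇒ m v r is constant.
v₂ = v₁ r₁ / r₂ = (1.97)(0.282) / (0.145) = 3.831 m/s.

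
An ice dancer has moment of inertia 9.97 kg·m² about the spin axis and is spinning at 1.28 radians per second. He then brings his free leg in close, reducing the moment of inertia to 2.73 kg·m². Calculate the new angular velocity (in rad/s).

Angular momentum about the spin axis is conserved since the torque about it is zero.
ω₂ = I₁ω₁ / I₂ = (9.970)(1.28 rad/s) / (2.730) = 4.675 rad/s.

ω₂ ≈ 4.67 rad/s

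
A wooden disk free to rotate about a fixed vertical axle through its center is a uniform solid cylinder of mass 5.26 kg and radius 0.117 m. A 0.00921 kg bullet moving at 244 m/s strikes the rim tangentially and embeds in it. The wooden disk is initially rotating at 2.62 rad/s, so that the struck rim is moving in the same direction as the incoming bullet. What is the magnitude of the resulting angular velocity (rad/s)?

|ω_f| ≈ 9.89 rad/s

About the axle the impulsive forces during the collision are internal, so angular momentum about that axis is conserved.
I_p = ½(5.26)(0.117)² = 0.03600 kg·m². Taking the sense of the bullet's angular momentum as positive, L_{bullet} = m v R = (0.00921)(244)(0.117) = 0.2629 kg·m²/s.
L_i = +I_p ω_p + m v R = +(0.03600)(2.62) + 0.2629 = 0.3573 kg·m²/s.
After sticking, I_f = I_p + m R² = 0.03600 + (0.00921)(0.117)² = 0.03613 kg·m².
ω_f = L_i / I_f = 0.3573 / 0.03613 = 9.888 rad/s.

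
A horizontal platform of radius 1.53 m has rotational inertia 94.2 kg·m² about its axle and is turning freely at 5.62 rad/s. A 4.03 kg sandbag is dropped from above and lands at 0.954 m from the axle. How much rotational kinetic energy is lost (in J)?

The added mass arrives with no angular momentum about the axle, and any external torque about the axle is negligible, so the system's angular momentum is conserved.
Added inertia Σmr² = (4.03)(0.954)² = 3.668 kg·m²; I_f = 94.20 + 3.668 = 97.87 kg·m².
ω_f = I_p ω_i / I_f = (94.20)(5.62) / 97.87 = 5.409 rad/s.
KE_i = ½(94.20)(5.620 rad/s)² = 1488 J; KE_f = ½(97.87)(5.409)² = 1432 J.

energy lost ≈ 55.8 J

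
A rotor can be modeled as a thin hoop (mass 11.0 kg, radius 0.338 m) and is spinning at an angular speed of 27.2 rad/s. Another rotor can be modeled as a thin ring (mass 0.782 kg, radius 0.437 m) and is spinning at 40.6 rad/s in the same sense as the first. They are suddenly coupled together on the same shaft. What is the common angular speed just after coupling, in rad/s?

The coupling torques are internal; angular momentum about the shared axis is conserved.
Moments of inertia: I_A = (11.0)(0.338)² = 1.257 kg·m²; I_B = (0.782)(0.437)² = 0.1493 kg·m².
Taking A's sense as positive: L = (1.257)(27.2) + (0.1493)(40.6) = 40.24 kg·m²·rad/s.
Combined I = 1.257 + 0.1493 = 1.406 kg·m².
ω_f = L / I = 40.24 / 1.406 = 28.62 rad/s.

|ω_f| ≈ 28.6 rad/s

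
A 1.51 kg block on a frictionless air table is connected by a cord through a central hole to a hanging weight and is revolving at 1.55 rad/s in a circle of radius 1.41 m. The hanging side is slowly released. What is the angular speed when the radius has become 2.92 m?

The constraining force is radial, so m r² ω about the center is conserved.
ω₂ = ω₁ (r₁/r₂)² = (1.55)(1.41/2.92)² = 0.3614 rad/s.

ω₂ ≈ 0.361 rad/s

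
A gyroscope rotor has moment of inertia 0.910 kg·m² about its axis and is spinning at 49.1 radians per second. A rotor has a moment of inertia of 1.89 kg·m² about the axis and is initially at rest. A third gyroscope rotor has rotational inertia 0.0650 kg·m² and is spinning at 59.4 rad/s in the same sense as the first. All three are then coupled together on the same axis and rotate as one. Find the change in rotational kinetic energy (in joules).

ΔKE ≈ -800 J

No external torque acts about the common axis, so total angular momentum is conserved.
Taking A's sense as positive: L = (0.9100)(49.1) + (0.06500)(59.4) = 48.54 kg·m²·rad/s.
Combined I = 0.9100 + 1.890 + 0.06500 = 2.865 kg·m².
ω_f = L / I = 48.54 / 2.865 = 16.94 rad/s.
KE_i = ½ΣIω² = 1212 J; KE_f = ½(2.865)(16.94)² = 411.2 J.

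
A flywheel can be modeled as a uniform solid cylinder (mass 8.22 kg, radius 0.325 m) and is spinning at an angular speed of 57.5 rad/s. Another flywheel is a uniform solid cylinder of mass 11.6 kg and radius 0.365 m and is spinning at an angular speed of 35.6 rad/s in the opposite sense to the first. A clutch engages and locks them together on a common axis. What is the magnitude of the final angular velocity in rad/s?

|ω_f| ≈ 2.11 rad/s

The coupling torques are internal; angular momentum about the shared axis is conserved.
Moments of inertia: I_A = ½(8.22)(0.325)² = 0.4341 kg·m²; I_B = ½(11.6)(0.365)² = 0.7727 kg·m².
Taking A's sense as positive: L = (0.4341)(57.5) − (0.7727)(35.6) = -2.546 kg·m²·rad/s.
Combined I = 0.4341 + 0.7727 = 1.207 kg·m².
ω_f = L / I = -2.546 / 1.207 = -2.110 rad/s.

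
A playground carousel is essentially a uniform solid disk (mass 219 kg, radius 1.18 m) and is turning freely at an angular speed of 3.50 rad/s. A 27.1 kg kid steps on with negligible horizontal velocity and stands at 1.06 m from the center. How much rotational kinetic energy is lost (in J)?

The added mass arrives with no angular momentum about the center, and any external torque about the center is negligible, so the system's angular momentum is conserved.
I_p = ½(219)(1.18)² = 152.5 kg·m².
Added inertia Σmr² = (27.1)(1.06)² = 30.45 kg·m²; I_f = 152.5 + 30.45 = 182.9 kg·m².
ω_f = I_p ω_i / I_f = (152.5)(3.50) / 182.9 = 2.917 rad/s.
KE_i = ½(152.5)(3.500 rad/s)² = 933.9 J; KE_f = ½(182.9)(2.917)² = 778.4 J.

energy lost ≈ 155 J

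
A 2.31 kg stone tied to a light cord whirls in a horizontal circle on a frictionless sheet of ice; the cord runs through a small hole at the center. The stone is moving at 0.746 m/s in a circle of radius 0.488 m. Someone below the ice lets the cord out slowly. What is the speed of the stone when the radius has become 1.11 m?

v₂ ≈ 0.328 m/s

Central (radial) force ⇒ zero torque about the center ⇒ m v r is constant.
v₂ = v₁ r₁ / r₂ = (0.746)(0.488) / (1.11) = 0.3280 m/s.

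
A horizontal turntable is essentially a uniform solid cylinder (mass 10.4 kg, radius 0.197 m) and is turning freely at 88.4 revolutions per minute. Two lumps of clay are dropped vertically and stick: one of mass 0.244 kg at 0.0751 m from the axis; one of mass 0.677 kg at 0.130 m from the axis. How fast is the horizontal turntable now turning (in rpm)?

The added mass arrives with no angular momentum about the axis, and any external torque about the axis is negligible, so the system's angular momentum is conserved.
I_p = ½(10.4)(0.197)² = 0.2018 kg·m².
Added inertia Σmr² = (0.244)(0.0751)² + (0.677)(0.130)² = 0.01282 kg·m²; I_f = 0.2018 + 0.01282 = 0.2146 kg·m².
ω_f = I_p ω_i / I_f = (0.2018)(88.4) / 0.2146 = 83.12 rpm.

ω_f ≈ 83.1 rpm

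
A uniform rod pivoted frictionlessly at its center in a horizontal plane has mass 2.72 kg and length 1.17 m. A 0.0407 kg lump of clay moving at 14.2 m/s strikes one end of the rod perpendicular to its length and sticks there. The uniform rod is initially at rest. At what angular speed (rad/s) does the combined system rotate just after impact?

About the pivot the impulsive forces during the collision are internal, so angular momentum about that axis is conserved.
I_p = (1/12)(2.72)(1.17)² = 0.3103 kg·m². Taking the sense of the lump of clay's angular momentum as positive, L_{lump} = m v R = (0.0407)(14.2)(1.17/2) = 0.3381 kg·m²/s.
L_i = 0 + 0.3381 = 0.3381 kg·m²/s.
After sticking, I_f = I_p + m R² = 0.3103 + (0.0407)(1.17/2)² = 0.3242 kg·m².
ω_f = L_i / I_f = 0.3381 / 0.3242 = 1.043 rad/s.

|ω_f| ≈ 1.04 rad/s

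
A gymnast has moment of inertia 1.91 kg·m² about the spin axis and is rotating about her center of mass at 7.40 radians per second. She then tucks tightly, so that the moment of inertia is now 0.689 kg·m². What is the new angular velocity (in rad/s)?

ω₂ ≈ 20.5 rad/s

No external torque acts about the spin axis, so angular momentum is conserved.
ω₂ = I₁ω₁ / I₂ = (1.910)(7.40 rad/s) / (0.6890) = 20.51 rad/s.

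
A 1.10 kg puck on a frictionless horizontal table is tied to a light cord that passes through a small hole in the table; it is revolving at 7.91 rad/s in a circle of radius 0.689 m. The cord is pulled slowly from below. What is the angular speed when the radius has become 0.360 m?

ω₂ ≈ 29.0 rad/s

The constraining force is radial, so m r² ω about the center is conserved.
ω₂ = ω₁ (r₁/r₂)² = (7.91)(0.689/0.360)² = 28.97 rad/s.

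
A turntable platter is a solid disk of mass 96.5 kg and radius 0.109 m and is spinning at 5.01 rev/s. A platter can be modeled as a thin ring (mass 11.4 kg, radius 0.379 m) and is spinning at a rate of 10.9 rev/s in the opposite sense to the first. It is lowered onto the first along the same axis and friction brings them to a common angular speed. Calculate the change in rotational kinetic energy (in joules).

The coupling torques are internal; angular momentum about the shared axis is conserved.
Moments of inertia: I_A = ½(96.5)(0.109)² = 0.5733 kg·m²; I_B = (11.4)(0.379)² = 1.638 kg·m².
Taking A's sense as positive: L = (0.5733)(5.01) − (1.638)(10.9) = -14.98 kg·m²·rev/s.
Combined I = 0.5733 + 1.638 = 2.211 kg·m².
ω_f = L / I = -14.98 / 2.211 = -6.774 rev/s.
KE_i = ½ΣIω² = 4124 J; KE_f = ½(2.211)(42.57)² = 2003 J.

ΔKE ≈ -2120 J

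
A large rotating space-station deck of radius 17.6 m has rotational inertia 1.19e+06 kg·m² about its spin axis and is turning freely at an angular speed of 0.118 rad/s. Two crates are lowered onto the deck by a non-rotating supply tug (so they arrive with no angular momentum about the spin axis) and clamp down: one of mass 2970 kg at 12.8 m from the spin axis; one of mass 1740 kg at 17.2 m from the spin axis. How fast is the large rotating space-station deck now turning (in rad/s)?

No external torque acts about the spin axis; L_before = L_after.
Added inertia Σmr² = (2970)(12.8)² + (1740)(17.2)² = 1.001e+06 kg·m²; I_f = 1.190e+06 + 1.001e+06 = 2.191e+06 kg·m².
ω_f = I_p ω_i / I_f = (1.190e+06)(0.118) / 2.191e+06 = 0.06408 rad/s.

ω_f ≈ 0.0641 rad/s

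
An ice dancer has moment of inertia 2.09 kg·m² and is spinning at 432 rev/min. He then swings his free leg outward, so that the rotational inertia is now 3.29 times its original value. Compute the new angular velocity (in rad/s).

ω₂ ≈ 13.8 rad/s

Angular momentum about the spin axis is conserved since the torque about it is zero.
I₂ = 3.29 × 2.09 = 6.876 kg·m².
ω₂ = I₁ω₁ / I₂ = (2.090)(432 rpm) / (6.876) = 131.3 rpm = 13.75 rad/s.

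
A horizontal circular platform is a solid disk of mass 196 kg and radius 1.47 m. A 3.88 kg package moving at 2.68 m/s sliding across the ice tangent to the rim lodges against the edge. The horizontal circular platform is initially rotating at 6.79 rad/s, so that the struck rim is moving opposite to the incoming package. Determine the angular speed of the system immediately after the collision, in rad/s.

The axle reaction passes through the central axle and exerts no torque about it; angular momentum about the central axle is conserved through the impact.
I_p = ½(196)(1.47)² = 211.8 kg·m². Taking the sense of the package's angular momentum as positive, L_{package} = m v R = (3.88)(2.68)(1.47) = 15.29 kg·m²/s.
L_i = −I_p ω_p + m v R = −(211.8)(6.79) + 15.29 = -1423 kg·m²/s.
After sticking, I_f = I_p + m R² = 211.8 + (3.88)(1.47)² = 220.2 kg·m².
ω_f = L_i / I_f = -1423 / 220.2 = -6.462 rad/s.

|ω_f| ≈ 6.46 rad/s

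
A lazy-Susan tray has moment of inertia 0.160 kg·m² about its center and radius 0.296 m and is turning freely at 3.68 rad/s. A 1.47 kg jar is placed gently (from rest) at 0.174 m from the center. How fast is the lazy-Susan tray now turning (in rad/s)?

ω_f ≈ 2.88 rad/s

The added mass arrives with no angular momentum about the center, and any external torque about the center is negligible, so the system's angular momentum is conserved.
Added inertia Σmr² = (1.47)(0.174)² = 0.04451 kg·m²; I_f = 0.1600 + 0.04451 = 0.2045 kg·m².
ω_f = I_p ω_i / I_f = (0.1600)(3.68) / 0.2045 = 2.879 rad/s.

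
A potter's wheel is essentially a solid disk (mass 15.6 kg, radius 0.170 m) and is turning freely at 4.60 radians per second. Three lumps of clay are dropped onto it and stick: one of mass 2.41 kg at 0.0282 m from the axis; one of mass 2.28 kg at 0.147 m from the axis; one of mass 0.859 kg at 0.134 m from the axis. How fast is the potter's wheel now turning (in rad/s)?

ω_f ≈ 3.55 rad/s

The added mass arrives with no angular momentum about the axis, and any external torque about the axis is negligible, so the system's angular momentum is conserved.
I_p = ½(15.6)(0.170)² = 0.2254 kg·m².
Added inertia Σmr² = (2.41)(0.0282)² + (2.28)(0.147)² + (0.859)(0.134)² = 0.06661 kg·m²; I_f = 0.2254 + 0.06661 = 0.2920 kg·m².
ω_f = I_p ω_i / I_f = (0.2254)(4.60) / 0.2920 = 3.551 rad/s.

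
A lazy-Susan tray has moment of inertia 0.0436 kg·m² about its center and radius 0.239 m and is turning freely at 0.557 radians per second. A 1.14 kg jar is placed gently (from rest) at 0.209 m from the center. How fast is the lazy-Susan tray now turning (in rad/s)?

ω_f ≈ 0.260 rad/s

The added mass arrives with no angular momentum about the center, and any external torque about the center is negligible, so the system's angular momentum is conserved.
Added inertia Σmr² = (1.14)(0.209)² = 0.04980 kg·m²; I_f = 0.04360 + 0.04980 = 0.09340 kg·m².
ω_f = I_p ω_i / I_f = (0.04360)(0.557) / 0.09340 = 0.2600 rad/s.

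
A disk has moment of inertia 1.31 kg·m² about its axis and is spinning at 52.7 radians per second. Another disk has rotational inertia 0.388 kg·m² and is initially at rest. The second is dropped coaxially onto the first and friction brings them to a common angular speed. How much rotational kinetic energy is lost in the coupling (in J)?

No external torque acts about the common axis, so total angular momentum is conserved.
Taking A's sense as positive: L = (1.310)(52.7) = 69.04 kg·m²·rad/s.
Combined I = 1.310 + 0.3880 = 1.698 kg·m².
ω_f = L / I = 69.04 / 1.698 = 40.66 rad/s.
KE_i = ½ΣIω² = 1819 J; KE_f = ½(1.698)(40.66)² = 1403 J.

ΔKE lost ≈ 416 J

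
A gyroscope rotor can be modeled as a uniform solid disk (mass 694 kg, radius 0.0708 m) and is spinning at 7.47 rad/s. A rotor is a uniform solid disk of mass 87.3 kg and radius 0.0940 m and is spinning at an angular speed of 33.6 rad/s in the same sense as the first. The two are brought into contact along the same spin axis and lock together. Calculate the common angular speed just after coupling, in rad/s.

|ω_f| ≈ 12.2 rad/s

No external torque acts about the common axis, so total angular momentum is conserved.
Moments of inertia: I_A = ½(694)(0.0708)² = 1.739 kg·m²; I_B = ½(87.3)(0.0940)² = 0.3857 kg·m².
Taking A's sense as positive: L = (1.739)(7.47) + (0.3857)(33.6) = 25.95 kg·m²·rad/s.
Combined I = 1.739 + 0.3857 = 2.125 kg·m².
ω_f = L / I = 25.95 / 2.125 = 12.21 rad/s.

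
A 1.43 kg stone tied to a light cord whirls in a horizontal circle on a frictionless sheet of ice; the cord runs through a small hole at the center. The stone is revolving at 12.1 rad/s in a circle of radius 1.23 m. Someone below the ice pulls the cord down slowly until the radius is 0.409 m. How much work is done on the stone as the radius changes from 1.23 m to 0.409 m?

No torque about the axis ⇒ m r₁² ω₁ = m r₂² ω₂.
ω₂ = ω₁ (r₁/r₂)² = (12.1)(1.23/0.409)² = 109.4 rad/s.
W = ΔKE = ½m(v₂² − v₁²) = 1274 J.

W ≈ 1270 J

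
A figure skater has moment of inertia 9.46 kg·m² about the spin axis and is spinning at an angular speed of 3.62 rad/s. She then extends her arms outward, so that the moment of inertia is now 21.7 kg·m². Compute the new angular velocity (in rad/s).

With no external torque about the axis, L is conserved: I₁ω₁ = I₂ω₂.
ω₂ = I₁ω₁ / I₂ = (9.460)(3.62 rad/s) / (21.70) = 1.578 rad/s.

ω₂ ≈ 1.58 rad/s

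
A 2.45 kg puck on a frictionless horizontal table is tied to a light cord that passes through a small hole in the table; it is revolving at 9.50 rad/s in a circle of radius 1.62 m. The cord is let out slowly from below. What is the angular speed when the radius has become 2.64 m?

ω₂ ≈ 3.58 rad/s

The constraining force is radial, so m r² ω about the center is conserved.
ω₂ = ω₁ (r₁/r₂)² = (9.50)(1.62/2.64)² = 3.577 rad/s.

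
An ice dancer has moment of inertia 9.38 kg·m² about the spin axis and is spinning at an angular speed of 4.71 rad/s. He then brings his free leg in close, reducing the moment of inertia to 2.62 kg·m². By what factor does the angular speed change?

ω₂/ω₁ ≈ 3.58

Angular momentum about the spin axis is conserved since the torque about it is zero.
ω₂/ω₁ = I₁/I₂ = 9.380 / 2.620 = 3.580.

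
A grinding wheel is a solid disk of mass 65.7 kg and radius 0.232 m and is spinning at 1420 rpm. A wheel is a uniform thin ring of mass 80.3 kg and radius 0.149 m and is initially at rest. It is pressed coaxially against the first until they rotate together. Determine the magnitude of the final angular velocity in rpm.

No external torque acts about the common axis, so total angular momentum is conserved.
Moments of inertia: I_A = ½(65.7)(0.232)² = 1.768 kg·m²; I_B = (80.3)(0.149)² = 1.783 kg·m².
Taking A's sense as positive: L = (1.768)(1420) = 2511 kg·m²·rpm.
Combined I = 1.768 + 1.783 = 3.551 kg·m².
ω_f = L / I = 2511 / 3.551 = 707.1 rpm.

|ω_f| ≈ 707 rpm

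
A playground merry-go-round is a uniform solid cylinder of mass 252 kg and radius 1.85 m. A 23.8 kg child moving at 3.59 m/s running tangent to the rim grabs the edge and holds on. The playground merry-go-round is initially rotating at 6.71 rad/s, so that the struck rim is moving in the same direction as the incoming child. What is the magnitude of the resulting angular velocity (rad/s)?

|ω_f| ≈ 5.95 rad/s

The axle reaction passes through the axle and exerts no torque about it; angular momentum about the axle is conserved through the impact.
I_p = ½(252)(1.85)² = 431.2 kg·m². Taking the sense of the child's angular momentum as positive, L_{child} = m v R = (23.8)(3.59)(1.85) = 158.1 kg·m²/s.
L_i = +I_p ω_p + m v R = +(431.2)(6.71) + 158.1 = 3052 kg·m²/s.
After sticking, I_f = I_p + m R² = 431.2 + (23.8)(1.85)² = 512.7 kg·m².
ω_f = L_i / I_f = 3052 / 512.7 = 5.952 rad/s.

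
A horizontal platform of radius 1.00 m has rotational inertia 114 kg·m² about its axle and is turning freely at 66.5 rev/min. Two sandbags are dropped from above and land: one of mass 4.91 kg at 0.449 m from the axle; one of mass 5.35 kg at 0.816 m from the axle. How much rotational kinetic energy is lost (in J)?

The added mass arrives with no angular momentum about the axle, and any external torque about the axle is negligible, so the system's angular momentum is conserved.
Added inertia Σmr² = (4.91)(0.449)² + (5.35)(0.816)² = 4.552 kg·m²; I_f = 114.0 + 4.552 = 118.6 kg·m².
ω_f = I_p ω_i / I_f = (114.0)(66.5) / 118.6 = 63.95 rpm.
KE_i = ½(114.0)(6.964 rad/s)² = 2764 J; KE_f = ½(118.6)(6.696)² = 2658 J.

energy lost ≈ 106 J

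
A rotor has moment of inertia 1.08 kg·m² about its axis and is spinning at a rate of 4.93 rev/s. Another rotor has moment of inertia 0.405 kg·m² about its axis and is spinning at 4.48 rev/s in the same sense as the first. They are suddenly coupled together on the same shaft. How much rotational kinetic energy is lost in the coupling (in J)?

The coupling torques are internal; angular momentum about the shared axis is conserved.
Taking A's sense as positive: L = (1.080)(4.93) + (0.4050)(4.48) = 7.139 kg·m²·rev/s.
Combined I = 1.080 + 0.4050 = 1.485 kg·m².
ω_f = L / I = 7.139 / 1.485 = 4.807 rev/s.
KE_i = ½ΣIω² = 678.6 J; KE_f = ½(1.485)(30.20)² = 677.4 J.

ΔKE lost ≈ 1.18 J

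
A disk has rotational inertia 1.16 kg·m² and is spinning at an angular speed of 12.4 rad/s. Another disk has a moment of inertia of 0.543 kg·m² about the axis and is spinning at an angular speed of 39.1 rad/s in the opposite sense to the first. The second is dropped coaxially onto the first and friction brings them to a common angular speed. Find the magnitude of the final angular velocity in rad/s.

The coupling torques are internal; angular momentum about the shared axis is conserved.
Taking A's sense as positive: L = (1.160)(12.4) − (0.5430)(39.1) = -6.847 kg·m²·rad/s.
Combined I = 1.160 + 0.5430 = 1.703 kg·m².
ω_f = L / I = -6.847 / 1.703 = -4.021 rad/s.

|ω_f| ≈ 4.02 rad/s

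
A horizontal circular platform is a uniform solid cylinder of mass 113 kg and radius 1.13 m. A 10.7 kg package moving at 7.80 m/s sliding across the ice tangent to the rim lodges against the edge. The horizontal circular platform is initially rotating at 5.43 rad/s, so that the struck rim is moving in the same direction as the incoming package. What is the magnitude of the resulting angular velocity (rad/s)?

|ω_f| ≈ 5.66 rad/s

About the central axle the impulsive forces during the collision are internal, so angular momentum about that axis is conserved.
I_p = ½(113)(1.13)² = 72.14 kg·m². Taking the sense of the package's angular momentum as positive, L_{package} = m v R = (10.7)(7.80)(1.13) = 94.31 kg·m²/s.
L_i = +I_p ω_p + m v R = +(72.14)(5.43) + 94.31 = 486.1 kg·m²/s.
After sticking, I_f = I_p + m R² = 72.14 + (10.7)(1.13)² = 85.81 kg·m².
ω_f = L_i / I_f = 486.1 / 85.81 = 5.664 rad/s.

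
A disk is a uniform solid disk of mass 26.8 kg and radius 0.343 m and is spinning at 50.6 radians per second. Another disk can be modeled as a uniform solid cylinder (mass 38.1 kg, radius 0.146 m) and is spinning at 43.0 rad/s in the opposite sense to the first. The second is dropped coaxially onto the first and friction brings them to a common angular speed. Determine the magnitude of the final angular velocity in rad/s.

The coupling torques are internal; angular momentum about the shared axis is conserved.
Moments of inertia: I_A = ½(26.8)(0.343)² = 1.576 kg·m²; I_B = ½(38.1)(0.146)² = 0.4061 kg·m².
Taking A's sense as positive: L = (1.576)(50.6) − (0.4061)(43.0) = 62.31 kg·m²·rad/s.
Combined I = 1.576 + 0.4061 = 1.983 kg·m².
ω_f = L / I = 62.31 / 1.983 = 31.43 rad/s.

|ω_f| ≈ 31.4 rad/s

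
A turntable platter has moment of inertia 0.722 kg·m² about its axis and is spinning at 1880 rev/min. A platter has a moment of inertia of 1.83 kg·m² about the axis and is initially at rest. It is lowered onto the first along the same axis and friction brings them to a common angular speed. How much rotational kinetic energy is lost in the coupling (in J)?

ΔKE lost ≈ 10000 J

The coupling torques are internal; angular momentum about the shared axis is conserved.
Taking A's sense as positive: L = (0.7220)(1880) = 1357 kg·m²·rpm.
Combined I = 0.7220 + 1.830 = 2.552 kg·m².
ω_f = L / I = 1357 / 2.552 = 531.9 rpm.
KE_i = ½ΣIω² = 13990 J; KE_f = ½(2.552)(55.70)² = 3959 J.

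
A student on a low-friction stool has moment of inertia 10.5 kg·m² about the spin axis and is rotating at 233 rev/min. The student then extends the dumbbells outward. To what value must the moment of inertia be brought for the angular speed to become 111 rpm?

I₂ ≈ 22.0 kg·m²

With no external torque about the axis, L is conserved: I₁ω₁ = I₂ω₂.
I₂ = I₁ω₁ / ω₂ = (10.5)(233) / (111) = 22.04 kg·m².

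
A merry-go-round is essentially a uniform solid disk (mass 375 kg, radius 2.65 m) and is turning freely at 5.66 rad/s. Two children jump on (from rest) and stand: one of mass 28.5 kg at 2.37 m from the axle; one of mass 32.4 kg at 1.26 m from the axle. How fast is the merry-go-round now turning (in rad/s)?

The added mass arrives with no angular momentum about the axle, and any external torque about the axle is negligible, so the system's angular momentum is conserved.
I_p = ½(375)(2.65)² = 1317 kg·m².
Added inertia Σmr² = (28.5)(2.37)² + (32.4)(1.26)² = 211.5 kg·m²; I_f = 1317 + 211.5 = 1528 kg·m².
ω_f = I_p ω_i / I_f = (1317)(5.66) / 1528 = 4.877 rad/s.

ω_f ≈ 4.88 rad/s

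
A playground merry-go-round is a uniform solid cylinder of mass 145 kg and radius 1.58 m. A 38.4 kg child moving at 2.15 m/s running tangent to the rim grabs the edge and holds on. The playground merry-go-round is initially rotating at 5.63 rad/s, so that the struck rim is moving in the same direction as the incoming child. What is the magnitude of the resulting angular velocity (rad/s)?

The axle reaction passes through the axle and exerts no torque about it; angular momentum about the axle is conserved through the impact.
I_p = ½(145)(1.58)² = 181.0 kg·m². Taking the sense of the child's angular momentum as positive, L_{child} = m v R = (38.4)(2.15)(1.58) = 130.4 kg·m²/s.
L_i = +I_p ω_p + m v R = +(181.0)(5.63) + 130.4 = 1149 kg·m²/s.
After sticking, I_f = I_p + m R² = 181.0 + (38.4)(1.58)² = 276.9 kg·m².
ω_f = L_i / I_f = 1149 / 276.9 = 4.152 rad/s.

|ω_f| ≈ 4.15 rad/s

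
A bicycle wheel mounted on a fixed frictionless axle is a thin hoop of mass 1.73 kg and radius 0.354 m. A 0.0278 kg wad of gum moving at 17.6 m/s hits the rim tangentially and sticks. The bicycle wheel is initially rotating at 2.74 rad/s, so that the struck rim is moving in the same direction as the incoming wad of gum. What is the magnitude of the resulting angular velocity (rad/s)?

|ω_f| ≈ 3.48 rad/s

The axle reaction passes through the axle and exerts no torque about it; angular momentum about the axle is conserved through the impact.
I_p = (1.73)(0.354)² = 0.2168 kg·m². Taking the sense of the wad of gum's angular momentum as positive, L_{wad} = m v R = (0.0278)(17.6)(0.354) = 0.1732 kg·m²/s.
L_i = +I_p ω_p + m v R = +(0.2168)(2.74) + 0.1732 = 0.7672 kg·m²/s.
After sticking, I_f = I_p + m R² = 0.2168 + (0.0278)(0.354)² = 0.2203 kg·m².
ω_f = L_i / I_f = 0.7672 / 0.2203 = 3.483 rad/s.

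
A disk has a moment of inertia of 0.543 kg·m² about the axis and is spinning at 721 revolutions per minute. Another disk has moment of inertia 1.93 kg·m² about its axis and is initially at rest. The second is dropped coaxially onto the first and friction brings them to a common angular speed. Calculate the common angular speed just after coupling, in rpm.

No external torque acts about the common axis, so total angular momentum is conserved.
Taking A's sense as positive: L = (0.5430)(721) = 391.5 kg·m²·rpm.
Combined I = 0.5430 + 1.930 = 2.473 kg·m².
ω_f = L / I = 391.5 / 2.473 = 158.3 rpm.

|ω_f| ≈ 158 rpm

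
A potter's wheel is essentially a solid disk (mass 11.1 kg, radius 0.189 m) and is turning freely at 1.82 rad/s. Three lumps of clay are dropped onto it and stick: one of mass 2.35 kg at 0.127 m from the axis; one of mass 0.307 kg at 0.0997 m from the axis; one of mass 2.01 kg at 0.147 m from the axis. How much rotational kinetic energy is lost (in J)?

The added mass arrives with no angular momentum about the axis, and any external torque about the axis is negligible, so the system's angular momentum is conserved.
I_p = ½(11.1)(0.189)² = 0.1983 kg·m².
Added inertia Σmr² = (2.35)(0.127)² + (0.307)(0.0997)² + (2.01)(0.147)² = 0.08439 kg·m²; I_f = 0.1983 + 0.08439 = 0.2826 kg·m².
ω_f = I_p ω_i / I_f = (0.1983)(1.82) / 0.2826 = 1.277 rad/s.
KE_i = ½(0.1983)(1.820 rad/s)² = 0.3283 J; KE_f = ½(0.2826)(1.277)² = 0.2303 J.

energy lost ≈ 0.0980 J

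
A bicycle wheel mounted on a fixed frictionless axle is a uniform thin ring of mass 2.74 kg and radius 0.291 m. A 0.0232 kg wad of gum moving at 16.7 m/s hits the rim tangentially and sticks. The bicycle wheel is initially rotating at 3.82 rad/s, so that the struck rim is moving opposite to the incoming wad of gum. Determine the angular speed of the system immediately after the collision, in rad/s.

The axle reaction passes through the axle and exerts no torque about it; angular momentum about the axle is conserved through the impact.
I_p = (2.74)(0.291)² = 0.2320 kg·m². Taking the sense of the wad of gum's angular momentum as positive, L_{wad} = m v R = (0.0232)(16.7)(0.291) = 0.1127 kg·m²/s.
L_i = −I_p ω_p + m v R = −(0.2320)(3.82) + 0.1127 = -0.7736 kg·m²/s.
After sticking, I_f = I_p + m R² = 0.2320 + (0.0232)(0.291)² = 0.2340 kg·m².
ω_f = L_i / I_f = -0.7736 / 0.2340 = -3.306 rad/s.

|ω_f| ≈ 3.31 rad/s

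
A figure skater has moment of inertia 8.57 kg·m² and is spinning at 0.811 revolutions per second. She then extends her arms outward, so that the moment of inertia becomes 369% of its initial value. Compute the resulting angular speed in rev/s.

With no external torque about the axis, L is conserved: I₁ω₁ = I₂ω₂.
I₂ = 3.69 × 8.57 = 31.62 kg·m².
ω₂ = I₁ω₁ / I₂ = (8.570)(0.811 rev/s) / (31.62) = 0.2198 rev/s.

ω₂ ≈ 0.220 rev/s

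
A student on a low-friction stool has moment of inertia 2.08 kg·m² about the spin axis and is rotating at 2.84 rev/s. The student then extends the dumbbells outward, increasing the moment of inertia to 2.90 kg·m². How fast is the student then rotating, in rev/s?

With no external torque about the axis, L is conserved: I₁ω₁ = I₂ω₂.
ω₂ = I₁ω₁ / I₂ = (2.080)(2.84 rev/s) / (2.900) = 2.037 rev/s.

ω₂ ≈ 2.04 rev/s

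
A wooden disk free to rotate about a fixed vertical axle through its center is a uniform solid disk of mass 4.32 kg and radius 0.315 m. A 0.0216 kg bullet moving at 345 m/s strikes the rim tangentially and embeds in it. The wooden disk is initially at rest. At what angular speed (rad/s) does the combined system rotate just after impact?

|ω_f| ≈ 10.8 rad/s

The axle reaction passes through the axle and exerts no torque about it; angular momentum about the axle is conserved through the impact.
I_p = ½(4.32)(0.315)² = 0.2143 kg·m². Taking the sense of the bullet's angular momentum as positive, L_{bullet} = m v R = (0.0216)(345)(0.315) = 2.347 kg·m²/s.
L_i = 0 + 2.347 = 2.347 kg·m²/s.
After sticking, I_f = I_p + m R² = 0.2143 + (0.0216)(0.315)² = 0.2165 kg·m².
ω_f = L_i / I_f = 2.347 / 0.2165 = 10.84 rad/s.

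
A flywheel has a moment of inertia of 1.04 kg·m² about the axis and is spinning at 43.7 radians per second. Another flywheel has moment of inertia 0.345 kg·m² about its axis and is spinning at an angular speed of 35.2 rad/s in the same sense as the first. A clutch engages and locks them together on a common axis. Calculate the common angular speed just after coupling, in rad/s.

The coupling torques are internal; angular momentum about the shared axis is conserved.
Taking A's sense as positive: L = (1.040)(43.7) + (0.3450)(35.2) = 57.59 kg·m²·rad/s.
Combined I = 1.040 + 0.3450 = 1.385 kg·m².
ω_f = L / I = 57.59 / 1.385 = 41.58 rad/s.

|ω_f| ≈ 41.6 rad/s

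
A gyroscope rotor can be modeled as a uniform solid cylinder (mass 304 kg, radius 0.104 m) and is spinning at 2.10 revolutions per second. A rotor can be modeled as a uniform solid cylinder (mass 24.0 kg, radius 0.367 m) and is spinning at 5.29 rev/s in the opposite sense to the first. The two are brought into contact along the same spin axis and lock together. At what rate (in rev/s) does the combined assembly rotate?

|ω_f| ≈ 1.56 rev/s

No external torque acts about the common axis, so total angular momentum is conserved.
Moments of inertia: I_A = ½(304)(0.104)² = 1.644 kg·m²; I_B = ½(24.0)(0.367)² = 1.616 kg·m².
Taking A's sense as positive: L = (1.644)(2.10) − (1.616)(5.29) = -5.098 kg·m²·rev/s.
Combined I = 1.644 + 1.616 = 3.260 kg·m².
ω_f = L / I = -5.098 / 3.260 = -1.564 rev/s.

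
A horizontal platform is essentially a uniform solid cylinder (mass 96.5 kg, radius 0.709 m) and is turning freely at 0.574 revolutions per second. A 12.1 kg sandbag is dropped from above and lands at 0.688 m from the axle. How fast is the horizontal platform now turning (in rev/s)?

ω_f ≈ 0.464 rev/s

The added mass arrives with no angular momentum about the axle, and any external torque about the axle is negligible, so the system's angular momentum is conserved.
I_p = ½(96.5)(0.709)² = 24.25 kg·m².
Added inertia Σmr² = (12.1)(0.688)² = 5.727 kg·m²; I_f = 24.25 + 5.727 = 29.98 kg·m².
ω_f = I_p ω_i / I_f = (24.25)(0.574) / 29.98 = 0.4643 rev/s.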